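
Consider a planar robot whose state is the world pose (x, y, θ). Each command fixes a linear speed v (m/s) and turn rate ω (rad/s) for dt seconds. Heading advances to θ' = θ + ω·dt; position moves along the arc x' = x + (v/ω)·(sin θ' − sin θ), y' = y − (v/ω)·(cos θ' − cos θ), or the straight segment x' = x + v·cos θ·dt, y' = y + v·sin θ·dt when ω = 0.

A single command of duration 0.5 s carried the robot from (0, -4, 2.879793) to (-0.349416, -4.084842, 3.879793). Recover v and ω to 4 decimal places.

v = 0.7500, ω = 2.0000

Δθ = 3.879793 − 2.879793 = 1.000000
ω = Δθ/dt = 1.000000/0.5 = 2.0000
R = Δx/(sin θ' − sin θ) = 0.3750
v = R·ω = 0.3750·2.0000 = 0.7500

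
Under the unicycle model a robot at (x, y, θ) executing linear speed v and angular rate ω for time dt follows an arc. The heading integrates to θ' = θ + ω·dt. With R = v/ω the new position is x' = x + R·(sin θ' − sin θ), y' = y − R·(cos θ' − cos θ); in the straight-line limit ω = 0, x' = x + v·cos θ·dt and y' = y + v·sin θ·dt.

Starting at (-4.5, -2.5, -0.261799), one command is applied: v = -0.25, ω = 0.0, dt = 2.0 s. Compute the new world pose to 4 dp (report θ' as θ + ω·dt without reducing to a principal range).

(-4.9830, -2.3706, -0.2618)

θ' = -0.2618 + 0.0·2.0 = -0.2618
ω = 0 → straight: x' = -4.5 + -0.25·cos(-0.2618)·2.0 = -4.9830
y' = -2.5 + -0.25·sin(-0.2618)·2.0 = -2.3706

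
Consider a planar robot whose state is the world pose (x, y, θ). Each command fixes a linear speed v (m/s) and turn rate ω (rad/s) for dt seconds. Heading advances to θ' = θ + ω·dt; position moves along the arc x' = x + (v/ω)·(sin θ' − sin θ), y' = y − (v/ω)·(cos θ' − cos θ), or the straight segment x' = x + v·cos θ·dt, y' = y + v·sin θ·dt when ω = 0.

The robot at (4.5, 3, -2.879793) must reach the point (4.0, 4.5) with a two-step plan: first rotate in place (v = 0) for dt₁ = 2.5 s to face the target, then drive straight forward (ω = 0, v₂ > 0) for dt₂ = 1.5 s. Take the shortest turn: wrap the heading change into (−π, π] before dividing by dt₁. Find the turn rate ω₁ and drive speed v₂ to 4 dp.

heading to target = atan2(4.5−3, 4−4.5) = 1.8925
Δθ = wrap(1.8925 − -2.8798) = -1.5108; ω₁ = Δθ/dt₁ = -0.6043
distance = √((4−4.5)² + (4.5−3)²) = 1.5811; v₂ = distance/dt₂ = 1.0541

ω₁ = -0.6043, v₂ = 1.0541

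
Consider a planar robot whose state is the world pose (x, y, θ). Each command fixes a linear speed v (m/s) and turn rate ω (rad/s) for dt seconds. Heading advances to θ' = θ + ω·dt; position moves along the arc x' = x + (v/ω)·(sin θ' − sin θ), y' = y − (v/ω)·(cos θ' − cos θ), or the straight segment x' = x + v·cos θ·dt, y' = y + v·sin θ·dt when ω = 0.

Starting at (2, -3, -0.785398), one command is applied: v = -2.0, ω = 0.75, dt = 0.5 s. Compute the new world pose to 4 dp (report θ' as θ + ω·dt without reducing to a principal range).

θ' = -0.7854 + 0.75·0.5 = -0.4104
R = v/ω = -2.0/0.75 = -2.6667
x' = 2 + -2.6667·(sin -0.4104 − sin -0.7854) = 1.1783
y' = -3 − -2.6667·(cos -0.4104 − cos -0.7854) = -2.4404

(1.1783, -2.4404, -0.4104)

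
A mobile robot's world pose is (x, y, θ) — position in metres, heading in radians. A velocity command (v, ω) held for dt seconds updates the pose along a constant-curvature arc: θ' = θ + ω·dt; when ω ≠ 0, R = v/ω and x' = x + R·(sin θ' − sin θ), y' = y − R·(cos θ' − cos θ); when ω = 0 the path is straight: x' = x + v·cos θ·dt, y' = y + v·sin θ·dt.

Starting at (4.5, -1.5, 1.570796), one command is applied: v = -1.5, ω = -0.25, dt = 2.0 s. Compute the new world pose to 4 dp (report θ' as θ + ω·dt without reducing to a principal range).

(3.7655, -4.3766, 1.0708)

θ' = 1.5708 + -0.25·2.0 = 1.0708
R = v/ω = -1.5/-0.25 = 6.0000
x' = 4.5 + 6.0000·(sin 1.0708 − sin 1.5708) = 3.7655
y' = -1.5 − 6.0000·(cos 1.0708 − cos 1.5708) = -4.3766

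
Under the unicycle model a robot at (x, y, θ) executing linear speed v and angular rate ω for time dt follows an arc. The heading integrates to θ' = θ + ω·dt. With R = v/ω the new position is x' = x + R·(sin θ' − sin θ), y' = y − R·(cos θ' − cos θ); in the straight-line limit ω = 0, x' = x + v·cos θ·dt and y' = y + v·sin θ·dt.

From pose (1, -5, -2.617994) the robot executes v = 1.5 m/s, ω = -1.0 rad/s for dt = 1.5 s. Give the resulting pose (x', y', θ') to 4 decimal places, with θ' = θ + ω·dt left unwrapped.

(-0.9927, -4.5410, -4.1180)

θ' = -2.6180 + -1.0·1.5 = -4.1180
R = v/ω = 1.5/-1.0 = -1.5000
x' = 1 + -1.5000·(sin -4.1180 − sin -2.6180) = -0.9927
y' = -5 − -1.5000·(cos -4.1180 − cos -2.6180) = -4.5410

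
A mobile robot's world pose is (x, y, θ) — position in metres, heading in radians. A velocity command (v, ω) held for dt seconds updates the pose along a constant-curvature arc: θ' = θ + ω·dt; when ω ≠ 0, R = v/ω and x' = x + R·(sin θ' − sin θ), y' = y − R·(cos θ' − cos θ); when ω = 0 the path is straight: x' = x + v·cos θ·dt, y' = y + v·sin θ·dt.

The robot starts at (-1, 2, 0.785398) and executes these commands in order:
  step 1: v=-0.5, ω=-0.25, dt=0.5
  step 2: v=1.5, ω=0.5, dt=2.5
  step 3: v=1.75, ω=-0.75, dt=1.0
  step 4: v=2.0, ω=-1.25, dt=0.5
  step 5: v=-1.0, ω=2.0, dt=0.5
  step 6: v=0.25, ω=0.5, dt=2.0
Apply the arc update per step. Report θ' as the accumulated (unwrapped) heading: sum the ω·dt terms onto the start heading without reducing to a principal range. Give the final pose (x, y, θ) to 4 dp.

(0.0529, 7.6655, 2.5354)

step 1: θ'=0.6604 (R=2.0000) → pose (-1.1874, 1.8347, 0.6604)
step 2: θ'=1.9104 (R=3.0000) → pose (-0.1990, 5.2033, 1.9104)
step 3: θ'=1.1604 (R=-2.3333) → pose (-0.1385, 6.9115, 1.1604)
step 4: θ'=0.5354 (R=-1.6000) → pose (0.5124, 7.6492, 0.5354)
step 5: θ'=1.5354 (R=-0.5000) → pose (0.2678, 7.2369, 1.5354)
step 6: θ'=2.5354 (R=0.5000) → pose (0.0529, 7.6655, 2.5354)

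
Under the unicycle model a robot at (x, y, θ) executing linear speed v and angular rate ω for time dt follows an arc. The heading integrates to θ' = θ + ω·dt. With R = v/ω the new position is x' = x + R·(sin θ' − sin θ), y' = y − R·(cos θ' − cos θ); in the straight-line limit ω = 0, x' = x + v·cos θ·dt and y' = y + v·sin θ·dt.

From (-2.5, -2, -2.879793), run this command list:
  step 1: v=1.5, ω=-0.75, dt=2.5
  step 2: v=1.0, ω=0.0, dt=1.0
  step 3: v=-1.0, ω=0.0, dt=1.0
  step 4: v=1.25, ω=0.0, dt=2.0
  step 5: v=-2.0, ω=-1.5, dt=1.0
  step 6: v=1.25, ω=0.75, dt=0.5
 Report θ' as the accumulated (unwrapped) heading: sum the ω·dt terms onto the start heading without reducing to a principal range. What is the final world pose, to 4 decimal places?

step 1: θ'=-4.7548 (R=-2.0000) → pose (-5.0158, 0.0166, -4.7548)
step 2: θ'=-4.7548 (straight) → pose (-4.9734, 1.0157, -4.7548)
step 3: θ'=-4.7548 (straight) → pose (-5.0158, 0.0166, -4.7548)
step 4: θ'=-4.7548 (straight) → pose (-4.9099, 2.5144, -4.7548)
step 5: θ'=-6.2548 (R=1.3333) → pose (-6.2041, 1.2381, -6.2548)
step 6: θ'=-5.8798 (R=1.6667) → pose (-5.5972, 1.3712, -5.8798)

(-5.5972, 1.3712, -5.8798)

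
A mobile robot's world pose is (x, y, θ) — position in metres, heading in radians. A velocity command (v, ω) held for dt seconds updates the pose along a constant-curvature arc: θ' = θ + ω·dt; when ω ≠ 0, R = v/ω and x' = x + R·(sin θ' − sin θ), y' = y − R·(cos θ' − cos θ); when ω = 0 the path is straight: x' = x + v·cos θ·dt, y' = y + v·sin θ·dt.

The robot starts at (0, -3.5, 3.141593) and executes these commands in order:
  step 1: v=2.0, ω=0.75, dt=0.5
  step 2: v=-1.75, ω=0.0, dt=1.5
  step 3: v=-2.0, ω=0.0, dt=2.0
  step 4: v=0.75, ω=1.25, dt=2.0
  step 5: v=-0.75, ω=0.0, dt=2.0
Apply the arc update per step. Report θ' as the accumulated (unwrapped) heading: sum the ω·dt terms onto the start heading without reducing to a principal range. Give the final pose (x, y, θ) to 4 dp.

(3.8026, -2.0007, 6.0166)

step 1: θ'=3.5166 (R=2.6667) → pose (-0.9767, -3.6853, 3.5166)
step 2: θ'=3.5166 (straight) → pose (1.4659, -2.7238, 3.5166)
step 3: θ'=3.5166 (straight) → pose (5.1879, -1.2588, 3.5166)
step 4: θ'=6.0166 (R=0.6000) → pose (5.2496, -2.3959, 6.0166)
step 5: θ'=6.0166 (straight) → pose (3.8026, -2.0007, 6.0166)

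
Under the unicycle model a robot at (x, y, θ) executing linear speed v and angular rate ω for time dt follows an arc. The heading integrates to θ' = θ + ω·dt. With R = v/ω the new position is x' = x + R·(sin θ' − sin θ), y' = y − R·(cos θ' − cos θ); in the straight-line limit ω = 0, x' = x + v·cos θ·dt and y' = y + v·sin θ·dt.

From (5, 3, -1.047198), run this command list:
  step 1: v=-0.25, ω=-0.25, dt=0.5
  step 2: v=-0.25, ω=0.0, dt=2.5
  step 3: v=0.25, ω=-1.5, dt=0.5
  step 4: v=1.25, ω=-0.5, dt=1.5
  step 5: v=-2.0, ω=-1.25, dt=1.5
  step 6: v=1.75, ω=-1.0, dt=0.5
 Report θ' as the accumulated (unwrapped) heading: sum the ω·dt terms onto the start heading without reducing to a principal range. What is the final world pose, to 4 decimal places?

(5.8637, 1.8957, -5.0472)

step 1: θ'=-1.1722 (R=1.0000) → pose (4.9444, 3.1119, -1.1722)
step 2: θ'=-1.1722 (straight) → pose (4.7018, 3.6879, -1.1722)
step 3: θ'=-1.9222 (R=-0.1667) → pose (4.7047, 3.5658, -1.9222)
step 4: θ'=-2.6722 (R=-2.5000) → pose (3.4884, 2.1967, -2.6722)
step 5: θ'=-4.5472 (R=1.6000) → pose (5.7903, 1.0329, -4.5472)
step 6: θ'=-5.0472 (R=-1.7500) → pose (5.8637, 1.8957, -5.0472)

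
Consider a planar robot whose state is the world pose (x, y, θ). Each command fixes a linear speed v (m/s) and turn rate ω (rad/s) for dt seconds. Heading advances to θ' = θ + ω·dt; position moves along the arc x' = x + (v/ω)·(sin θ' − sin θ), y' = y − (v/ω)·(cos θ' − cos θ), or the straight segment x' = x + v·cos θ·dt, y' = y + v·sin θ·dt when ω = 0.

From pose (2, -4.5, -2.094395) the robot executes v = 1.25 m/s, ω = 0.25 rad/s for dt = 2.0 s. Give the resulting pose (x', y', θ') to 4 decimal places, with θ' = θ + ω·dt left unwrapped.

θ' = -2.0944 + 0.25·2.0 = -1.5944
R = v/ω = 1.25/0.25 = 5.0000
x' = 2 + 5.0000·(sin -1.5944 − sin -2.0944) = 1.3315
y' = -4.5 − 5.0000·(cos -1.5944 − cos -2.0944) = -6.8820

(1.3315, -6.8820, -1.5944)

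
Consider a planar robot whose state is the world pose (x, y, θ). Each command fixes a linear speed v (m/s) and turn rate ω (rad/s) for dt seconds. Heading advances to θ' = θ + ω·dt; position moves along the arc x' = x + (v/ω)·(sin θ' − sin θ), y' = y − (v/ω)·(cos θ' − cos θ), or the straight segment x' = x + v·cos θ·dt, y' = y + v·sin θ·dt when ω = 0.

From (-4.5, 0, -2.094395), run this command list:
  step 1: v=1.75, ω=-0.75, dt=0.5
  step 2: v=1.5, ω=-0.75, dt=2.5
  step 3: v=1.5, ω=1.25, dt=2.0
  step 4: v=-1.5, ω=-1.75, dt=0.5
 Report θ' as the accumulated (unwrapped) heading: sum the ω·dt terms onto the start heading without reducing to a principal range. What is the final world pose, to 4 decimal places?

step 1: θ'=-2.4694 (R=-2.3333) → pose (-5.0677, -0.6591, -2.4694)
step 2: θ'=-4.3444 (R=-2.0000) → pose (-8.1793, 0.1864, -4.3444)
step 3: θ'=-1.8444 (R=1.2000) → pose (-10.4543, 0.0789, -1.8444)
step 4: θ'=-2.7194 (R=0.8571) → pose (-9.9803, 0.6292, -2.7194)

(-9.9803, 0.6292, -2.7194)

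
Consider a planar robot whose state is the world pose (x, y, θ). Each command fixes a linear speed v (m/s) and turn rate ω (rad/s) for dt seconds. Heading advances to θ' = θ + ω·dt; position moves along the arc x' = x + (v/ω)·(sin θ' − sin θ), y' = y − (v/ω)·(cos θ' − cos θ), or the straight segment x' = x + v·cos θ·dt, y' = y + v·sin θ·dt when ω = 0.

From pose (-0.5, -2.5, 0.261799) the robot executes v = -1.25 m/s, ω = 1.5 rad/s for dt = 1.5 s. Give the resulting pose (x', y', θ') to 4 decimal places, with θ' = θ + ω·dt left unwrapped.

(-0.7751, -3.9784, 2.5118)

θ' = 0.2618 + 1.5·1.5 = 2.5118
R = v/ω = -1.25/1.5 = -0.8333
x' = -0.5 + -0.8333·(sin 2.5118 − sin 0.2618) = -0.7751
y' = -2.5 − -0.8333·(cos 2.5118 − cos 0.2618) = -3.9784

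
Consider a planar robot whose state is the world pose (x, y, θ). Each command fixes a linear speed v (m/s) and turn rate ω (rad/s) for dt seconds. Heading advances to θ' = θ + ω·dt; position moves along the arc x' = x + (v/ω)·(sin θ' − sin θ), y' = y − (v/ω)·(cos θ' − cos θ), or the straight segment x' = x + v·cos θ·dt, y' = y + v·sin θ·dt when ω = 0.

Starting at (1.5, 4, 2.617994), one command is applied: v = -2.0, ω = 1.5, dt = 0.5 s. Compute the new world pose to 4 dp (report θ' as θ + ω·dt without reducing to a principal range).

(2.4660, 3.8554, 3.3680)

θ' = 2.6180 + 1.5·0.5 = 3.3680
R = v/ω = -2.0/1.5 = -1.3333
x' = 1.5 + -1.3333·(sin 3.3680 − sin 2.6180) = 2.4660
y' = 4 − -1.3333·(cos 3.3680 − cos 2.6180) = 3.8554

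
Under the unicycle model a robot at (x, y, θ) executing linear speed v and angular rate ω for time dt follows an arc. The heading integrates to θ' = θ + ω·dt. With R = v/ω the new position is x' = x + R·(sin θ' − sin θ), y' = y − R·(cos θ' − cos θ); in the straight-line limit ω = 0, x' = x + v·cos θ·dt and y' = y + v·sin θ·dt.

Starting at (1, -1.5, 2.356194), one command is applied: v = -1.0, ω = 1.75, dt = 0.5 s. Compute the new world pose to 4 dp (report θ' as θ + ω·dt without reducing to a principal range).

θ' = 2.3562 + 1.75·0.5 = 3.2312
R = v/ω = -1.0/1.75 = -0.5714
x' = 1 + -0.5714·(sin 3.2312 − sin 2.3562) = 1.4552
y' = -1.5 − -0.5714·(cos 3.2312 − cos 2.3562) = -1.6651

(1.4552, -1.6651, 3.2312)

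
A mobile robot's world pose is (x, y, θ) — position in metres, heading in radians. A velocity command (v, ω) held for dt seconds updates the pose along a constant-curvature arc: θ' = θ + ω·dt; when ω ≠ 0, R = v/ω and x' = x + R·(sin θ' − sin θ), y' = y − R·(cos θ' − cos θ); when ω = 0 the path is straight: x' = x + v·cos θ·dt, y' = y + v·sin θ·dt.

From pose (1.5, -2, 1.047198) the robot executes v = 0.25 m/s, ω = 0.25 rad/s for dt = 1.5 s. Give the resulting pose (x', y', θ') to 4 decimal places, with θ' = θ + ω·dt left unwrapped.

(1.6230, -1.6481, 1.4222)

θ' = 1.0472 + 0.25·1.5 = 1.4222
R = v/ω = 0.25/0.25 = 1.0000
x' = 1.5 + 1.0000·(sin 1.4222 − sin 1.0472) = 1.6230
y' = -2 − 1.0000·(cos 1.4222 − cos 1.0472) = -1.6481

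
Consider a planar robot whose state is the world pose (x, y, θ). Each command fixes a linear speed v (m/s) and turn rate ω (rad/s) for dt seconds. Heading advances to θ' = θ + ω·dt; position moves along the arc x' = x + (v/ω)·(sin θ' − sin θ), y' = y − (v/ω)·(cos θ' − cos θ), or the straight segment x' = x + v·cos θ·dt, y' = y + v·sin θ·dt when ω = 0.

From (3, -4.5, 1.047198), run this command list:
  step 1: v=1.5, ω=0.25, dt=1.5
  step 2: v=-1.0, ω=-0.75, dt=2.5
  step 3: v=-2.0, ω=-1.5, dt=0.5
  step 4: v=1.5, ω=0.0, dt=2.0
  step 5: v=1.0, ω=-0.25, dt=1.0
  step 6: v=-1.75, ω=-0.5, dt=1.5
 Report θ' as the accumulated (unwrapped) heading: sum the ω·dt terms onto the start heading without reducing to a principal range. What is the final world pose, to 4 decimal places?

(3.1459, -3.9581, -2.2028)

step 1: θ'=1.4222 (R=6.0000) → pose (3.7377, -2.3883, 1.4222)
step 2: θ'=-0.4528 (R=1.3333) → pose (1.8358, -3.3899, -0.4528)
step 3: θ'=-1.2028 (R=1.3333) → pose (1.1750, -2.6706, -1.2028)
step 4: θ'=-1.2028 (straight) → pose (2.2543, -5.4697, -1.2028)
step 5: θ'=-1.4528 (R=-4.0000) → pose (2.4942, -6.4378, -1.4528)
step 6: θ'=-2.2028 (R=3.5000) → pose (3.1459, -3.9581, -2.2028)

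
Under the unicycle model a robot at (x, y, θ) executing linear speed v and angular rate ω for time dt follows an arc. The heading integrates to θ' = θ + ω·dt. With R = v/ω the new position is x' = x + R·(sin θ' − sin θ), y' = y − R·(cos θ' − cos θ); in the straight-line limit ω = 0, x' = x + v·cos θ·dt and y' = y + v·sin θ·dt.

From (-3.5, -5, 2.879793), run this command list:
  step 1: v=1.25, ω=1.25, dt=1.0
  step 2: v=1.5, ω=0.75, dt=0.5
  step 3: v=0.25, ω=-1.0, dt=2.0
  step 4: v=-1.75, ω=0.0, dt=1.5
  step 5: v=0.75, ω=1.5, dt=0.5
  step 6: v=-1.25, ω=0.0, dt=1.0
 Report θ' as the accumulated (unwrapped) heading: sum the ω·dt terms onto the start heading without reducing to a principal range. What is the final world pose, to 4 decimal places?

(-2.2754, -7.5783, 3.2548)

step 1: θ'=4.1298 (R=1.0000) → pose (-4.5939, -5.4157, 4.1298)
step 2: θ'=4.5048 (R=2.0000) → pose (-4.8808, -6.1039, 4.5048)
step 3: θ'=2.5048 (R=-0.2500) → pose (-5.2741, -6.2534, 2.5048)
step 4: θ'=2.5048 (straight) → pose (-3.1636, -7.8143, 2.5048)
step 5: θ'=3.2548 (R=0.5000) → pose (-3.5174, -7.7195, 3.2548)
step 6: θ'=3.2548 (straight) → pose (-2.2754, -7.5783, 3.2548)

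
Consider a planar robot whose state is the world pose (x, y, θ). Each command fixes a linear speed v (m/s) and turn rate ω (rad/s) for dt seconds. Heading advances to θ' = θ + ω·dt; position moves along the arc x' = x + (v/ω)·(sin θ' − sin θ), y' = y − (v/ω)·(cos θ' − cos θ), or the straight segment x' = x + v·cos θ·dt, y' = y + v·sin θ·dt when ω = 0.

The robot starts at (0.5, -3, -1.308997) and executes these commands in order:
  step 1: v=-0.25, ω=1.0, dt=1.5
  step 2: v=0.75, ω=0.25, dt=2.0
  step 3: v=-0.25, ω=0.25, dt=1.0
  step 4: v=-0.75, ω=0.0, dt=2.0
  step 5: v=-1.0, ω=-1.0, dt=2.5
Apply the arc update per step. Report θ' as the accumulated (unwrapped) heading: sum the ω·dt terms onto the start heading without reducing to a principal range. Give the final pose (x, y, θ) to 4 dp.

(-1.3089, -3.0023, -1.5590)

step 1: θ'=0.1910 (R=-0.2500) → pose (0.2111, -2.8193, 0.1910)
step 2: θ'=0.6910 (R=3.0000) → pose (1.5535, -2.1856, 0.6910)
step 3: θ'=0.9410 (R=-1.0000) → pose (1.3826, -2.3673, 0.9410)
step 4: θ'=0.9410 (straight) → pose (0.4992, -3.5795, 0.9410)
step 5: θ'=-1.5590 (R=1.0000) → pose (-1.3089, -3.0023, -1.5590)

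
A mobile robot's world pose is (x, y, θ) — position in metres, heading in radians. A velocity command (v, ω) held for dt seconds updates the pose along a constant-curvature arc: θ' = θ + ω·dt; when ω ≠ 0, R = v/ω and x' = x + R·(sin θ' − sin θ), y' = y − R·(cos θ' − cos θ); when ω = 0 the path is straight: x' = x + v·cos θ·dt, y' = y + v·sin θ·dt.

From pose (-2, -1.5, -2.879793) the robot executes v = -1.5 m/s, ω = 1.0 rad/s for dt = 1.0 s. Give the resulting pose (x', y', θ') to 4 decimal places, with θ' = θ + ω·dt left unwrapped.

θ' = -2.8798 + 1.0·1.0 = -1.8798
R = v/ω = -1.5/1.0 = -1.5000
x' = -2 + -1.5000·(sin -1.8798 − sin -2.8798) = -0.9593
y' = -1.5 − -1.5000·(cos -1.8798 − cos -2.8798) = -0.5073

(-0.9593, -0.5073, -1.8798)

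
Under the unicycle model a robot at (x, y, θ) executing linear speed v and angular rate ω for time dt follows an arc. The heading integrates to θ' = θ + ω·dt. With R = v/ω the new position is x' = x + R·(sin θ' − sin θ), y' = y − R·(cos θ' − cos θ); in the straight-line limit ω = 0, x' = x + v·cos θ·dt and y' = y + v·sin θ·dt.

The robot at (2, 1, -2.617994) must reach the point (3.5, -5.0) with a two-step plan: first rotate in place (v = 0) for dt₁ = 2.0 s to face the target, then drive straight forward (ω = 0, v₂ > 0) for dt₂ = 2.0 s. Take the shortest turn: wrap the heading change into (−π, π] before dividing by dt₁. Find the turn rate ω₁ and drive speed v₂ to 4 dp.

ω₁ = 0.6461, v₂ = 3.0923

heading to target = atan2(-5−1, 3.5−2) = -1.3258
Δθ = wrap(-1.3258 − -2.6180) = 1.2922; ω₁ = Δθ/dt₁ = 0.6461
distance = √((3.5−2)² + (-5−1)²) = 6.1847; v₂ = distance/dt₂ = 3.0923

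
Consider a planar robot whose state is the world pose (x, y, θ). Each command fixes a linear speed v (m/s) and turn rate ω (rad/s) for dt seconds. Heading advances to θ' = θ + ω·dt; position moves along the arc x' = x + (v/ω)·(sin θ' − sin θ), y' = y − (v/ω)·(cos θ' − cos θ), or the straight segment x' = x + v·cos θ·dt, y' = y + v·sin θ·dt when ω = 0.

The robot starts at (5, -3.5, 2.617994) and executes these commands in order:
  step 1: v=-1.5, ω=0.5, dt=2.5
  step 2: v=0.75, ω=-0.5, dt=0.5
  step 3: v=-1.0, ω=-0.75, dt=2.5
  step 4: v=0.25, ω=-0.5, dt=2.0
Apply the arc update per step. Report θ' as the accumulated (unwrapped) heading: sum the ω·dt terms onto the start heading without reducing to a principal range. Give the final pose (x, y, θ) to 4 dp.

(10.2636, -3.8588, 0.7430)

step 1: θ'=3.8680 (R=-3.0000) → pose (8.4926, -3.1446, 3.8680)
step 2: θ'=3.6180 (R=-1.5000) → pose (8.1842, -3.3563, 3.6180)
step 3: θ'=1.7430 (R=1.3333) → pose (10.1092, -4.3127, 1.7430)
step 4: θ'=0.7430 (R=-0.5000) → pose (10.2636, -3.8588, 0.7430)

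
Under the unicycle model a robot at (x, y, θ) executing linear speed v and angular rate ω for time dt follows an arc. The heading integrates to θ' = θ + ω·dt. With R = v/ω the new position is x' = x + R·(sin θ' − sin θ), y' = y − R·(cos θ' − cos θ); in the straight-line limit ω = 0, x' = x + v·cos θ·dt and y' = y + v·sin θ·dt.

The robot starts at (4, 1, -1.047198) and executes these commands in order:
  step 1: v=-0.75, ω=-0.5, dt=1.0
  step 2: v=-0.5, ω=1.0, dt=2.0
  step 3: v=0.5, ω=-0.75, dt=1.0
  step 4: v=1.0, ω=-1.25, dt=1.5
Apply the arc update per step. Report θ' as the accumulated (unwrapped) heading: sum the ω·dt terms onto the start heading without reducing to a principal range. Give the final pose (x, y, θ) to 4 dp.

(3.9931, 0.9728, -2.1722)

step 1: θ'=-1.5472 (R=1.5000) → pose (3.7995, 1.7146, -1.5472)
step 2: θ'=0.4528 (R=-0.5000) → pose (3.0809, 2.1524, 0.4528)
step 3: θ'=-0.2972 (R=-0.6667) → pose (3.5677, 2.1904, -0.2972)
step 4: θ'=-2.1722 (R=-0.8000) → pose (3.9931, 0.9728, -2.1722)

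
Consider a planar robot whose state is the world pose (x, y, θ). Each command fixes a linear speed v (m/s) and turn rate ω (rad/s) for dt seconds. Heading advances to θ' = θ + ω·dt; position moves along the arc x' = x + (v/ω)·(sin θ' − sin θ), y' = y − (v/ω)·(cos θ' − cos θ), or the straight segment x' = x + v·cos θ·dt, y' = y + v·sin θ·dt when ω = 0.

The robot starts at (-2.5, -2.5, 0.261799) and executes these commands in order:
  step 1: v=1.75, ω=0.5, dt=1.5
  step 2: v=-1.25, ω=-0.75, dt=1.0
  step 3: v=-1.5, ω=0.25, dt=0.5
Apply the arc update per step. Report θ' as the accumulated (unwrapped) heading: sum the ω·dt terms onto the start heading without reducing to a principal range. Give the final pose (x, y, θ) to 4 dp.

(-2.1307, -1.9402, 0.3868)

step 1: θ'=1.0118 (R=3.5000) → pose (-0.4386, -0.9754, 1.0118)
step 2: θ'=0.2618 (R=1.6667) → pose (-1.4202, -1.7014, 0.2618)
step 3: θ'=0.3868 (R=-6.0000) → pose (-2.1307, -1.9402, 0.3868)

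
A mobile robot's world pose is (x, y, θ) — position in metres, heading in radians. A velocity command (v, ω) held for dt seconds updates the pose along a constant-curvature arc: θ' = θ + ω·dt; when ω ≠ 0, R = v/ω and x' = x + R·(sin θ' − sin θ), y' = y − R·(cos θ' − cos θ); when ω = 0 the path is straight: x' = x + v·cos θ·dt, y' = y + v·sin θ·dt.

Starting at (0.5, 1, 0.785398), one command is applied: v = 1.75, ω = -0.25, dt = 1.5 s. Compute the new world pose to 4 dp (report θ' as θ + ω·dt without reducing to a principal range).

(2.6569, 2.4690, 0.4104)

θ' = 0.7854 + -0.25·1.5 = 0.4104
R = v/ω = 1.75/-0.25 = -7.0000
x' = 0.5 + -7.0000·(sin 0.4104 − sin 0.7854) = 2.6569
y' = 1 − -7.0000·(cos 0.4104 − cos 0.7854) = 2.4690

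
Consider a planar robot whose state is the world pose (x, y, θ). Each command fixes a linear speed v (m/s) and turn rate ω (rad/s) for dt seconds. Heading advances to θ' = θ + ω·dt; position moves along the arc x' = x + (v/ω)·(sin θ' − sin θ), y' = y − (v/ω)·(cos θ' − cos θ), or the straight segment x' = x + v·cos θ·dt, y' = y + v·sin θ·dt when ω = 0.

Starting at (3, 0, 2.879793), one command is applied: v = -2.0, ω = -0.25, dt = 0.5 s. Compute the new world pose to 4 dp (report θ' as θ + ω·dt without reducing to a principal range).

(3.9473, -0.3184, 2.7548)

θ' = 2.8798 + -0.25·0.5 = 2.7548
R = v/ω = -2.0/-0.25 = 8.0000
x' = 3 + 8.0000·(sin 2.7548 − sin 2.8798) = 3.9473
y' = 0 − 8.0000·(cos 2.7548 − cos 2.8798) = -0.3184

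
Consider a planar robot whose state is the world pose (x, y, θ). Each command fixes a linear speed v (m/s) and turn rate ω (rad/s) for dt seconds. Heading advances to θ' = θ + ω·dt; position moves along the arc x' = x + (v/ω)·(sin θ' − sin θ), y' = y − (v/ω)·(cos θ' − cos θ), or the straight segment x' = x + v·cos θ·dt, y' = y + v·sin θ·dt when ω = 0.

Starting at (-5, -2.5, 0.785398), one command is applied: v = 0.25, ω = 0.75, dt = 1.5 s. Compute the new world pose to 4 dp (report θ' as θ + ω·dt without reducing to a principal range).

(-4.9214, -2.1533, 1.9104)

θ' = 0.7854 + 0.75·1.5 = 1.9104
R = v/ω = 0.25/0.75 = 0.3333
x' = -5 + 0.3333·(sin 1.9104 − sin 0.7854) = -4.9214
y' = -2.5 − 0.3333·(cos 1.9104 − cos 0.7854) = -2.1533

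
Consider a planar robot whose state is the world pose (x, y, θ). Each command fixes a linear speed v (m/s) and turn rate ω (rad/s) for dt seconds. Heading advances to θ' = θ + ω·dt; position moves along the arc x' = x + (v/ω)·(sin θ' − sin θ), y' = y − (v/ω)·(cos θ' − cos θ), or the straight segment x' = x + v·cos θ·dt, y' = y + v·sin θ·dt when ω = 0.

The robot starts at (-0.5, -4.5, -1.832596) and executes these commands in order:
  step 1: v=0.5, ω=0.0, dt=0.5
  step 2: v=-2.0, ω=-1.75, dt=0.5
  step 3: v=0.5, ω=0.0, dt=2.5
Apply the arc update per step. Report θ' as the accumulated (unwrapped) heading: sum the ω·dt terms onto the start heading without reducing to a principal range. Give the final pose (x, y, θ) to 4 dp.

step 1: θ'=-1.8326 (straight) → pose (-0.5647, -4.7415, -1.8326)
step 2: θ'=-2.7076 (R=1.1429) → pose (0.0586, -4.0004, -2.7076)
step 3: θ'=-2.7076 (straight) → pose (-1.0755, -4.5260, -2.7076)

(-1.0755, -4.5260, -2.7076)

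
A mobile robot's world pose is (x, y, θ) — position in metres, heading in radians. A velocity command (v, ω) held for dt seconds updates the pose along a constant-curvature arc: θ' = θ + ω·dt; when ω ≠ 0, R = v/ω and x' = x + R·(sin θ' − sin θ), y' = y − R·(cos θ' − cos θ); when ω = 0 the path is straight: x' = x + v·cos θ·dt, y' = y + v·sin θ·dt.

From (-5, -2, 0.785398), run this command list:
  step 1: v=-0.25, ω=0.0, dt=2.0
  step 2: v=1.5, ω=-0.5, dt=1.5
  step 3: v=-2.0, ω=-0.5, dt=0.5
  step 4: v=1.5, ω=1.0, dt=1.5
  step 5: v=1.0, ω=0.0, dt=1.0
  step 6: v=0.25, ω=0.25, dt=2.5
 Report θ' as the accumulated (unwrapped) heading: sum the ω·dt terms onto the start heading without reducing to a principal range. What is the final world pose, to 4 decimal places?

(-2.3082, 1.2300, 1.9104)

step 1: θ'=0.7854 (straight) → pose (-5.3536, -2.3536, 0.7854)
step 2: θ'=0.0354 (R=-3.0000) → pose (-3.3384, -1.4768, 0.0354)
step 3: θ'=-0.2146 (R=4.0000) → pose (-4.3318, -1.3875, -0.2146)
step 4: θ'=1.2854 (R=1.5000) → pose (-2.5730, -0.3442, 1.2854)
step 5: θ'=1.2854 (straight) → pose (-2.2915, 0.6153, 1.2854)
step 6: θ'=1.9104 (R=1.0000) → pose (-2.3082, 1.2300, 1.9104)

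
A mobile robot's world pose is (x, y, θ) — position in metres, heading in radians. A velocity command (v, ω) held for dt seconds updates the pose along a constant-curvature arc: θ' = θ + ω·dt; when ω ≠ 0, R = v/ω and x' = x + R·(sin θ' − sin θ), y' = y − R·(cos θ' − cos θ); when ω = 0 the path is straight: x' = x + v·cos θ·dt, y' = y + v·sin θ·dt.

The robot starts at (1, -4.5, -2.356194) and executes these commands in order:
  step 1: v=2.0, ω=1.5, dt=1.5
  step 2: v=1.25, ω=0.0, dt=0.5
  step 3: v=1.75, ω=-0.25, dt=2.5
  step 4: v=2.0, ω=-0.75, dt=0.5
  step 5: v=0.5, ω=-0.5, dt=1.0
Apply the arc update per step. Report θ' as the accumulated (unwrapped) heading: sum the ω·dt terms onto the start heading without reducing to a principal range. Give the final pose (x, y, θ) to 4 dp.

step 1: θ'=-0.1062 (R=1.3333) → pose (1.8015, -6.7686, -0.1062)
step 2: θ'=-0.1062 (straight) → pose (2.4230, -6.8349, -0.1062)
step 3: θ'=-0.7312 (R=-7.0000) → pose (6.3553, -8.5848, -0.7312)
step 4: θ'=-1.1062 (R=-2.6667) → pose (6.9586, -9.3750, -1.1062)
step 5: θ'=-1.6062 (R=-1.0000) → pose (7.0640, -9.8584, -1.6062)

(7.0640, -9.8584, -1.6062)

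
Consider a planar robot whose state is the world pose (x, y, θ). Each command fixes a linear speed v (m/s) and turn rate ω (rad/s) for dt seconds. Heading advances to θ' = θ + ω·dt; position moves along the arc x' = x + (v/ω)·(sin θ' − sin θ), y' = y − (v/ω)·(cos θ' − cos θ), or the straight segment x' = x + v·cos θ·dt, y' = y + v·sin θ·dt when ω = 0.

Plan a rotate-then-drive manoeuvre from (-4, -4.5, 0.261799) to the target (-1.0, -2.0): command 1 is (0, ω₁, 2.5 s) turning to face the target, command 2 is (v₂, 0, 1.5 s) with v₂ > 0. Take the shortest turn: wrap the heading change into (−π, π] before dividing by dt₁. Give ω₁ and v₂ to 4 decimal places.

heading to target = atan2(-2−-4.5, -1−-4) = 0.6947
Δθ = wrap(0.6947 − 0.2618) = 0.4329; ω₁ = Δθ/dt₁ = 0.1732
distance = √((-1−-4)² + (-2−-4.5)²) = 3.9051; v₂ = distance/dt₂ = 2.6034

ω₁ = 0.1732, v₂ = 2.6034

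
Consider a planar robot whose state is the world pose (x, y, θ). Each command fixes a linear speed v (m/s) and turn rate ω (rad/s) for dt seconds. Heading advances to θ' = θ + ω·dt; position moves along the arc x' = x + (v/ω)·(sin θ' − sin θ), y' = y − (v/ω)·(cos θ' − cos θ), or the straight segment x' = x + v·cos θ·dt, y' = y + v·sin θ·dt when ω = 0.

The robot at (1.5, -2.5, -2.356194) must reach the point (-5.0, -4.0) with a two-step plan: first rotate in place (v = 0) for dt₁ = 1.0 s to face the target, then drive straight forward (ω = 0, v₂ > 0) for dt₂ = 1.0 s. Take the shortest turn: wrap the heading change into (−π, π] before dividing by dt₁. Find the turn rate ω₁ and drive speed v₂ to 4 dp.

heading to target = atan2(-4−-2.5, -5−1.5) = -2.9148
Δθ = wrap(-2.9148 − -2.3562) = -0.5586; ω₁ = Δθ/dt₁ = -0.5586
distance = √((-5−1.5)² + (-4−-2.5)²) = 6.6708; v₂ = distance/dt₂ = 6.6708

ω₁ = -0.5586, v₂ = 6.6708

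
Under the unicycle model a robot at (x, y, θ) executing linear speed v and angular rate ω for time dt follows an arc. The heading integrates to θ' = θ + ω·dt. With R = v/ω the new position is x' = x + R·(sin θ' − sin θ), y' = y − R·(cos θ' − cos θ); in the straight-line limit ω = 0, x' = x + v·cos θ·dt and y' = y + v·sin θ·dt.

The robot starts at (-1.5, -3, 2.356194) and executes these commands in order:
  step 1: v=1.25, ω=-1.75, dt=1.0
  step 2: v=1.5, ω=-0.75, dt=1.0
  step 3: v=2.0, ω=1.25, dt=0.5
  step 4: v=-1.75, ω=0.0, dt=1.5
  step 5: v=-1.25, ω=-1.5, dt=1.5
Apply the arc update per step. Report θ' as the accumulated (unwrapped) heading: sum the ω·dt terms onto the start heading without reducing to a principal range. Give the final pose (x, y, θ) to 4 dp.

(-2.5356, -1.7193, -1.7688)

step 1: θ'=0.6062 (R=-0.7143) → pose (-1.4019, -1.9079, 0.6062)
step 2: θ'=-0.1438 (R=-2.0000) → pose (0.0242, -1.5722, -0.1438)
step 3: θ'=0.4812 (R=1.6000) → pose (0.9941, -1.4070, 0.4812)
step 4: θ'=0.4812 (straight) → pose (-1.3328, -2.6220, 0.4812)
step 5: θ'=-1.7688 (R=0.8333) → pose (-2.5356, -1.7193, -1.7688)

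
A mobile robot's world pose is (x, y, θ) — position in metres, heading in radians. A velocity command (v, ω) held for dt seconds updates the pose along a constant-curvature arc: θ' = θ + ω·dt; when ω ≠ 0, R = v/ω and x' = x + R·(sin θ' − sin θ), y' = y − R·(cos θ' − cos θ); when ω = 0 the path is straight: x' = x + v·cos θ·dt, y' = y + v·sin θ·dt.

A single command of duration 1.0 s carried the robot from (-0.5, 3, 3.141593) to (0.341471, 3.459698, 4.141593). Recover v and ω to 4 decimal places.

Δθ = 4.141593 − 3.141593 = 1.000000
ω = Δθ/dt = 1.000000/1.0 = 1.0000
R = Δx/(sin θ' − sin θ) = -1.0000
v = R·ω = -1.0000·1.0000 = -1.0000

v = -1.0000, ω = 1.0000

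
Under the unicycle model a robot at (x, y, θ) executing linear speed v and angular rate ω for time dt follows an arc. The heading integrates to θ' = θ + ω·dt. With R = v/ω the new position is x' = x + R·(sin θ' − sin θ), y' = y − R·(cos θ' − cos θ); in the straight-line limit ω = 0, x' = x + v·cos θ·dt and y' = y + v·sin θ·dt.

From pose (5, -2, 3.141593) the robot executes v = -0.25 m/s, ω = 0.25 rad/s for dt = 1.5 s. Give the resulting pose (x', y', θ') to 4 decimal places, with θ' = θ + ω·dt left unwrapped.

θ' = 3.1416 + 0.25·1.5 = 3.5166
R = v/ω = -0.25/0.25 = -1.0000
x' = 5 + -1.0000·(sin 3.5166 − sin 3.1416) = 5.3663
y' = -2 − -1.0000·(cos 3.5166 − cos 3.1416) = -1.9305

(5.3663, -1.9305, 3.5166)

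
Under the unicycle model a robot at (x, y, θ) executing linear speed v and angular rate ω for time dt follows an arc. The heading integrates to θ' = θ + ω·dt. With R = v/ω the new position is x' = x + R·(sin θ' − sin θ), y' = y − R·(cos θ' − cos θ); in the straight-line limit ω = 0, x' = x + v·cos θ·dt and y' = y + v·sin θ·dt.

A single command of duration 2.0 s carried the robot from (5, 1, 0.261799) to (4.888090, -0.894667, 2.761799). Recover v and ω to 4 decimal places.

Δθ = 2.761799 − 0.261799 = 2.500000
ω = Δθ/dt = 2.500000/2.0 = 1.2500
R = −Δy/(cos θ' − cos θ) = -1.0000
v = R·ω = -1.0000·1.2500 = -1.2500

v = -1.2500, ω = 1.2500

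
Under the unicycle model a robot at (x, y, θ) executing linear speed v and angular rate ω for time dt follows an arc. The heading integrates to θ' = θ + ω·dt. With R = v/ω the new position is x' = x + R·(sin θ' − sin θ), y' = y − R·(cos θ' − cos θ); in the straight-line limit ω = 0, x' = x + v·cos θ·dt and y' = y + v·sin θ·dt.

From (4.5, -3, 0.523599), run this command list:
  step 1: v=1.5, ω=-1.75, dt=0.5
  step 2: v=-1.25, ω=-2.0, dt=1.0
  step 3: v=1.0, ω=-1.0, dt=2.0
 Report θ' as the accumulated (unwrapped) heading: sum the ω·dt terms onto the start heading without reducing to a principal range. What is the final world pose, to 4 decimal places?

(3.3487, -1.5604, -4.3514)

step 1: θ'=-0.3514 (R=-0.8571) → pose (5.2236, -2.9375, -0.3514)
step 2: θ'=-2.3514 (R=0.6250) → pose (4.9947, -1.9109, -2.3514)
step 3: θ'=-4.3514 (R=-1.0000) → pose (3.3487, -1.5604, -4.3514)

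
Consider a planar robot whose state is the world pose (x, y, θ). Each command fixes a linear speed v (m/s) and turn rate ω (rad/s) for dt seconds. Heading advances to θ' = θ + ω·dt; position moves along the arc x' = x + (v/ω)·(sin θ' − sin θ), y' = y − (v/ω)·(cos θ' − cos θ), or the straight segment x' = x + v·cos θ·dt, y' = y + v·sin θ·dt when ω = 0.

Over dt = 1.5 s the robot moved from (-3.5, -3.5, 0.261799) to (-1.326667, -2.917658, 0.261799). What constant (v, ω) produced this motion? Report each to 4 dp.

Δθ = 0.261799 − 0.261799 = 0.000000
ω = Δθ/dt = 0.000000/1.5 = 0.0000
ω = 0 → v = (Δx·cos θ + Δy·sin θ)/dt = 1.5000

v = 1.5000, ω = 0.0000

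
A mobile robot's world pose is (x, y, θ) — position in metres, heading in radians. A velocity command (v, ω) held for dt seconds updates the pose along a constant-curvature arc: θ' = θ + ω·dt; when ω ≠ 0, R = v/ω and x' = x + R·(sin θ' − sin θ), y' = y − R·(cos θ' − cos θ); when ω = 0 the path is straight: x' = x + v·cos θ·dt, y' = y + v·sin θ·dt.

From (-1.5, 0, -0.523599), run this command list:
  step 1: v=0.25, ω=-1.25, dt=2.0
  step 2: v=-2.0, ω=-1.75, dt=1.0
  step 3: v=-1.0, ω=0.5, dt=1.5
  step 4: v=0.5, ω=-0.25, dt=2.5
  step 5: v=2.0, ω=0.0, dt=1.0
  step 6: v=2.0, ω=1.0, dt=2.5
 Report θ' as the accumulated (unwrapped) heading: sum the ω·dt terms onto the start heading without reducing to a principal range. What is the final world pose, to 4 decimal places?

step 1: θ'=-3.0236 (R=-0.2000) → pose (-1.5765, -0.3718, -3.0236)
step 2: θ'=-4.7736 (R=1.1429) → pose (-0.3012, -1.5766, -4.7736)
step 3: θ'=-4.0236 (R=-2.0000) → pose (0.1510, -2.9702, -4.0236)
step 4: θ'=-4.6486 (R=-2.0000) → pose (-0.3009, -1.8265, -4.6486)
step 5: θ'=-4.6486 (straight) → pose (-0.4284, 0.1695, -4.6486)
step 6: θ'=-2.1486 (R=2.0000) → pose (-4.0996, 1.1343, -2.1486)

(-4.0996, 1.1343, -2.1486)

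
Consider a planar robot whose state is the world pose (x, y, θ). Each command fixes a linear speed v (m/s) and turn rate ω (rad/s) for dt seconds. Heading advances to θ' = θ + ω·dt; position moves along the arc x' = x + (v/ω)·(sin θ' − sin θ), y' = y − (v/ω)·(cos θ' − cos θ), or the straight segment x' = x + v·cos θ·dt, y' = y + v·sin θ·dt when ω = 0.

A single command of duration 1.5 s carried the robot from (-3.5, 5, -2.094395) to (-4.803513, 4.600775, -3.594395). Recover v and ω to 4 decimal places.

v = 1.0000, ω = -1.0000

Δθ = -3.594395 − -2.094395 = -1.500000
ω = Δθ/dt = -1.500000/1.5 = -1.0000
R = Δx/(sin θ' − sin θ) = -1.0000
v = R·ω = -1.0000·-1.0000 = 1.0000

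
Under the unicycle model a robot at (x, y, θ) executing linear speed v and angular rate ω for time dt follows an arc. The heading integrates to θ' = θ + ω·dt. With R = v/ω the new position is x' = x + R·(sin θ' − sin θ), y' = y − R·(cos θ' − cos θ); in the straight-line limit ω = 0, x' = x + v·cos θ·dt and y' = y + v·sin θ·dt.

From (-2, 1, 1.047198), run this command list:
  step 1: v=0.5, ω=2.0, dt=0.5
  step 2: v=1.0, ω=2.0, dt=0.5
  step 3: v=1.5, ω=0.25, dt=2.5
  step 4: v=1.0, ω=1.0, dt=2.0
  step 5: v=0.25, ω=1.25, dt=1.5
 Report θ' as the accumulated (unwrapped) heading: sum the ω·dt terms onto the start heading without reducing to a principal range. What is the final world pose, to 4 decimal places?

step 1: θ'=2.0472 (R=0.2500) → pose (-1.9943, 1.2396, 2.0472)
step 2: θ'=3.0472 (R=0.5000) → pose (-2.3915, 1.5081, 3.0472)
step 3: θ'=3.6722 (R=6.0000) → pose (-5.9934, 0.7098, 3.6722)
step 4: θ'=5.6722 (R=1.0000) → pose (-6.0610, -0.9717, 5.6722)
step 5: θ'=7.5472 (R=0.2000) → pose (-5.7556, -0.8683, 7.5472)

(-5.7556, -0.8683, 7.5472)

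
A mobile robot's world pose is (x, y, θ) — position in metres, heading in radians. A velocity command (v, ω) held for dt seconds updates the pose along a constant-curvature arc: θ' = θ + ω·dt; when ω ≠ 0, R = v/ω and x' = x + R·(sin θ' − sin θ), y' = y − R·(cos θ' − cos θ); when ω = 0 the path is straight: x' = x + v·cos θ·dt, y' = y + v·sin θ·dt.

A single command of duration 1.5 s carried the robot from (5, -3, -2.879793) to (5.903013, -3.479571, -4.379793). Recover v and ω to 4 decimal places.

v = -0.7500, ω = -1.0000

Δθ = -4.379793 − -2.879793 = -1.500000
ω = Δθ/dt = -1.500000/1.5 = -1.0000
R = Δx/(sin θ' − sin θ) = 0.7500
v = R·ω = 0.7500·-1.0000 = -0.7500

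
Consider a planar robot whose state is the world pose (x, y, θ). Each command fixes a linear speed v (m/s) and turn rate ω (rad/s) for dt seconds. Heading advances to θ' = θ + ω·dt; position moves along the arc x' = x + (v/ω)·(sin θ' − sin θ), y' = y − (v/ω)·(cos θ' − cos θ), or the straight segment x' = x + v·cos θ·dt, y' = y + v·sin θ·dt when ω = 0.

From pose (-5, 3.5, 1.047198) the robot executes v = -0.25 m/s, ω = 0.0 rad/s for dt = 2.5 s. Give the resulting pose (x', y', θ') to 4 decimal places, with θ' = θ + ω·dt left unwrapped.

θ' = 1.0472 + 0.0·2.5 = 1.0472
ω = 0 → straight: x' = -5 + -0.25·cos(1.0472)·2.5 = -5.3125
y' = 3.5 + -0.25·sin(1.0472)·2.5 = 2.9587

(-5.3125, 2.9587, 1.0472)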